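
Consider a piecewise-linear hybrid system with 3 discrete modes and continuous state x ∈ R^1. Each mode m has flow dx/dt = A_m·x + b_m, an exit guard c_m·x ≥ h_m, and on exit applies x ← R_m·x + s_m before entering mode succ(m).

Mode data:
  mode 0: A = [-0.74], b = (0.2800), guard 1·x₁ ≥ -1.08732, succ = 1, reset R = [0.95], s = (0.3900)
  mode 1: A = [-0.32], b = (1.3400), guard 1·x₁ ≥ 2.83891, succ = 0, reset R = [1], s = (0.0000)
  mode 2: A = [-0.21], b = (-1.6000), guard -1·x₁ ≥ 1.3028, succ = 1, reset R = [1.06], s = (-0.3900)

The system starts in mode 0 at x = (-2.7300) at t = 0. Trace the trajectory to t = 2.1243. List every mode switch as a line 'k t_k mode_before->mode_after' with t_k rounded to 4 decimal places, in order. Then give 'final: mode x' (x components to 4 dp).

Mode 0: guard c·x = -1.0873 hit at Δt = 1.0159 (t = 1.0159), x⁻ = (-1.0873) → reset → x⁺ = (-0.6430), jump to mode 1
Mode 1: flow for 1.1084 to horizon, guard not reached → x = (0.7995)

1 1.0159 0->1
final: 1 0.7995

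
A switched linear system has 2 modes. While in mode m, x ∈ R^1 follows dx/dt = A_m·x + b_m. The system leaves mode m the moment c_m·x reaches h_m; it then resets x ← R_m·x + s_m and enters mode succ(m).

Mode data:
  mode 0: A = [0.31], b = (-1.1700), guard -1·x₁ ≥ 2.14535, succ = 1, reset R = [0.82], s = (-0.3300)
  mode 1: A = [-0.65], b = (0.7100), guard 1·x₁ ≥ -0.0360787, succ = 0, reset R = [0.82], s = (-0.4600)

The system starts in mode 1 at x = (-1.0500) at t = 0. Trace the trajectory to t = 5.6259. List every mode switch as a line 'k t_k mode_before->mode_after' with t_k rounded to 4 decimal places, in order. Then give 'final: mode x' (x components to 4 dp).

Mode 1: guard c·x = -0.0361 hit at Δt = 0.9863 (t = 0.9863), x⁻ = (-0.0361) → reset → x⁺ = (-0.4896), jump to mode 0
Mode 0: guard c·x = 2.1454 hit at Δt = 1.0584 (t = 2.0447), x⁻ = (-2.1454) → reset → x⁺ = (-2.0892), jump to mode 1
Mode 1: guard c·x = -0.0361 hit at Δt = 1.5947 (t = 3.6394), x⁻ = (-0.0361) → reset → x⁺ = (-0.4896), jump to mode 0
Mode 0: guard c·x = 2.1454 hit at Δt = 1.0584 (t = 4.6978), x⁻ = (-2.1454) → reset → x⁺ = (-2.0892), jump to mode 1
Mode 1: flow for 0.9281 to horizon, guard not reached → x = (-0.6481)

1 0.9863 1->0
2 2.0447 0->1
3 3.6394 1->0
4 4.6978 0->1
final: 1 -0.6481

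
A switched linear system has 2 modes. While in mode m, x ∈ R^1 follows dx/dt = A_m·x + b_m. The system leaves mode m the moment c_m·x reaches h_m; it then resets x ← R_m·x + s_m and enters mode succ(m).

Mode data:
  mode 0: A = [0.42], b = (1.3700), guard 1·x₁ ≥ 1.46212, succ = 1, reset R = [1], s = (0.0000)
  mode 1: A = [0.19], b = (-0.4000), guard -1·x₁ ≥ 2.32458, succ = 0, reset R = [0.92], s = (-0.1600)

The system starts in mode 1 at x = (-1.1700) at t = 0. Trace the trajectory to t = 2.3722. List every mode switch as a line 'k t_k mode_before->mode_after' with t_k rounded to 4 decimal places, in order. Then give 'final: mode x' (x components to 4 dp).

1 1.5893 1->0
final: 0 -1.9236

Mode 1: guard c·x = 2.3246 hit at Δt = 1.5893 (t = 1.5893), x⁻ = (-2.3246) → reset → x⁺ = (-2.2986), jump to mode 0
Mode 0: flow for 0.7829 to horizon, guard not reached → x = (-1.9236)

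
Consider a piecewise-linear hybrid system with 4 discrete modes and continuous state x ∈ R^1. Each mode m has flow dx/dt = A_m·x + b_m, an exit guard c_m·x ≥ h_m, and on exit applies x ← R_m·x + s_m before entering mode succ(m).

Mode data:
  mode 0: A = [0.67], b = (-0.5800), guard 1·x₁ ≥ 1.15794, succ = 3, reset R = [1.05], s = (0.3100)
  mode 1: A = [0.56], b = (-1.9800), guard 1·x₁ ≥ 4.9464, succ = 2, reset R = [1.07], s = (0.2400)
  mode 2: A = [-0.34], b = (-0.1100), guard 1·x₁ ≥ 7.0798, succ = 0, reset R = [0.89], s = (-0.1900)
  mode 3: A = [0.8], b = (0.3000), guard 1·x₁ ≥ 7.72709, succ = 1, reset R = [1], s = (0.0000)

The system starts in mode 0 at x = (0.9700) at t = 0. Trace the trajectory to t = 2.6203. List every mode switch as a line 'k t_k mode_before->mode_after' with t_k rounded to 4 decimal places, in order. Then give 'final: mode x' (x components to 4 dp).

Mode 0: guard c·x = 1.1579 hit at Δt = 1.5375 (t = 1.5375), x⁻ = (1.1579) → reset → x⁺ = (1.5258), jump to mode 3
Mode 3: flow for 1.0828 to horizon, guard not reached → x = (4.1451)

1 1.5375 0->3
final: 3 4.1451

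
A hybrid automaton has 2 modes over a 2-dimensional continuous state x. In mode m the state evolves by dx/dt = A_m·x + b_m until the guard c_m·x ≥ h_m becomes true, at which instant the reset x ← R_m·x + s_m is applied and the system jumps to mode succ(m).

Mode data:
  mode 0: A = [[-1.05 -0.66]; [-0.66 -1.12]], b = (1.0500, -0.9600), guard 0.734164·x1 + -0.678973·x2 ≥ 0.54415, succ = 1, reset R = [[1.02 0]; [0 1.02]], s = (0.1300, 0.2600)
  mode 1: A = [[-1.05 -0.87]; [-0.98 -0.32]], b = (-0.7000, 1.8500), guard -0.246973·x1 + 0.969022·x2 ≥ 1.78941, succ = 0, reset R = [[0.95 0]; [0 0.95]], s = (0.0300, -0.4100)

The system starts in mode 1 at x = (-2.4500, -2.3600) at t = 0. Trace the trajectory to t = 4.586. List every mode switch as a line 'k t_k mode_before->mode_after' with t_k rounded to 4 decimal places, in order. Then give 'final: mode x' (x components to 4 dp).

1 1.1632 1->0
2 2.4889 0->1
3 3.5295 1->0
final: 0 0.3303 -0.2131

Mode 1: guard c·x = 1.7894 hit at Δt = 1.1632 (t = 1.1632), x⁻ = (-1.2875, 1.5185) → reset → x⁺ = (-1.1931, 1.0326), jump to mode 0
Mode 0: guard c·x = 0.5442 hit at Δt = 1.3257 (t = 2.4889), x⁻ = (0.3991, -0.3698) → reset → x⁺ = (0.5371, -0.1172), jump to mode 1
Mode 1: guard c·x = 1.7894 hit at Δt = 1.0406 (t = 3.5295), x⁻ = (-0.7425, 1.6574) → reset → x⁺ = (-0.6754, 1.1645), jump to mode 0
Mode 0: flow for 1.0565 to horizon, guard not reached → x = (0.3303, -0.2131)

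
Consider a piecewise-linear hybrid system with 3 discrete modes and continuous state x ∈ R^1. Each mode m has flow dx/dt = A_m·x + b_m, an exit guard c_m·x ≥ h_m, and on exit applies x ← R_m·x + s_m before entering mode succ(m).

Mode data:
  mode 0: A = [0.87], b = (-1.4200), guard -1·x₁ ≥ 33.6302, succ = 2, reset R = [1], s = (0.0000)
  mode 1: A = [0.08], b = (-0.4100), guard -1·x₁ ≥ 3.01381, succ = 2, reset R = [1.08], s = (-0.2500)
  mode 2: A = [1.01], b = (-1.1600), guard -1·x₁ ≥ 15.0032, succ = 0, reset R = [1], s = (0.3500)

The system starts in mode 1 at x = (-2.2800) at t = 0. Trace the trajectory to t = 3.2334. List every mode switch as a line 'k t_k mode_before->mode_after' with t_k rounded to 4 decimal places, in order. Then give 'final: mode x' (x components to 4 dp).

Mode 1: guard c·x = 3.0138 hit at Δt = 1.1811 (t = 1.1811), x⁻ = (-3.0138) → reset → x⁺ = (-3.5049), jump to mode 2
Mode 2: guard c·x = 15.0032 hit at Δt = 1.2321 (t = 2.4132), x⁻ = (-15.0032) → reset → x⁺ = (-14.6532), jump to mode 0
Mode 0: flow for 0.8202 to horizon, guard not reached → x = (-31.6105)

1 1.1811 1->2
2 2.4132 2->0
final: 0 -31.6105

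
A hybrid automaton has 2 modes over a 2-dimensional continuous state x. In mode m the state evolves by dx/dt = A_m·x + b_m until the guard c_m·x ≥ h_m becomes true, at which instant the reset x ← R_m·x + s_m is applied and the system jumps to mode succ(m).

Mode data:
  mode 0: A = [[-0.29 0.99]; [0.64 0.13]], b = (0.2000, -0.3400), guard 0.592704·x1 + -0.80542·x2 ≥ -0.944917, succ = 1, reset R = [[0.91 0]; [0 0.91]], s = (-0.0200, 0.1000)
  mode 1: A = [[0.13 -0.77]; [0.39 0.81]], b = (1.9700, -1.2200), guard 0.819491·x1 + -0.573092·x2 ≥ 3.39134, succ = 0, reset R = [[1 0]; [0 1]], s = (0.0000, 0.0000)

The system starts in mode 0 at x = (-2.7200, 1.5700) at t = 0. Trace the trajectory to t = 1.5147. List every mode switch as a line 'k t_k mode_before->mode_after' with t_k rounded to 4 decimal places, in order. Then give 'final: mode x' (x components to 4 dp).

1 0.9303 0->1
final: 1 -0.0039 -0.5739

Mode 0: guard c·x = -0.9449 hit at Δt = 0.9303 (t = 0.9303), x⁻ = (-1.2486, 0.2544) → reset → x⁺ = (-1.1562, 0.3315), jump to mode 1
Mode 1: flow for 0.5844 to horizon, guard not reached → x = (-0.0039, -0.5739)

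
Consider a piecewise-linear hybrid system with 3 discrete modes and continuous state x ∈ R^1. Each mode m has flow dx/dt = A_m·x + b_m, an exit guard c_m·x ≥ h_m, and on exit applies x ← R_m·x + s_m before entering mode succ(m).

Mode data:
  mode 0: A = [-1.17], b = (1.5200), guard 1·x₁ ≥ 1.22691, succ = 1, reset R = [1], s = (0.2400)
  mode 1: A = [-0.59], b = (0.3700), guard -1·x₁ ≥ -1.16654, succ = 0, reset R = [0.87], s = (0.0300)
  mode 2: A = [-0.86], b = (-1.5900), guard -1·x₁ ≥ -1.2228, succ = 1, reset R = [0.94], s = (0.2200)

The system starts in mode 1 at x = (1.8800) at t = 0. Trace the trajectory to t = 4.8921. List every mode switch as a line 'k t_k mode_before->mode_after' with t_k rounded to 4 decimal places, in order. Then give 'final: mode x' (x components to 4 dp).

1 1.4283 1->0
2 2.5039 0->1
3 3.2541 1->0
4 4.3297 0->1
final: 1 1.2298

Mode 1: guard c·x = -1.1665 hit at Δt = 1.4283 (t = 1.4283), x⁻ = (1.1665) → reset → x⁺ = (1.0449), jump to mode 0
Mode 0: guard c·x = 1.2269 hit at Δt = 1.0756 (t = 2.5039), x⁻ = (1.2269) → reset → x⁺ = (1.4669), jump to mode 1
Mode 1: guard c·x = -1.1665 hit at Δt = 0.7503 (t = 3.2541), x⁻ = (1.1665) → reset → x⁺ = (1.0449), jump to mode 0
Mode 0: guard c·x = 1.2269 hit at Δt = 1.0756 (t = 4.3297), x⁻ = (1.2269) → reset → x⁺ = (1.4669), jump to mode 1
Mode 1: flow for 0.5624 to horizon, guard not reached → x = (1.2298)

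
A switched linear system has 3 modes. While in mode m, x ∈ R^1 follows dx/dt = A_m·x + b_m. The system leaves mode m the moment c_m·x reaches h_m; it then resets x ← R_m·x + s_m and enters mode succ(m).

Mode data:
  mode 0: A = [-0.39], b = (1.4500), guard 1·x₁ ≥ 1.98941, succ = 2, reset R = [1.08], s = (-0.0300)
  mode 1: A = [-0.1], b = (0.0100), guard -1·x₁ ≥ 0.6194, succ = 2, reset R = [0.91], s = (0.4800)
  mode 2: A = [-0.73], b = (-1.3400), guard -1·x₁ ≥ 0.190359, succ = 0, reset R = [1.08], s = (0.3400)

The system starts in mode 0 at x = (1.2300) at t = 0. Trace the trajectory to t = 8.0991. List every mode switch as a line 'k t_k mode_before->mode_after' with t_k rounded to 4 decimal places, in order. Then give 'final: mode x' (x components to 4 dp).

Mode 0: guard c·x = 1.9894 hit at Δt = 0.9338 (t = 0.9338), x⁻ = (1.9894) → reset → x⁺ = (2.1186), jump to mode 2
Mode 2: guard c·x = 0.1904 hit at Δt = 1.2012 (t = 2.1350), x⁻ = (-0.1904) → reset → x⁺ = (0.1344), jump to mode 0
Mode 0: guard c·x = 1.9894 hit at Δt = 1.8694 (t = 4.0044), x⁻ = (1.9894) → reset → x⁺ = (2.1186), jump to mode 2
Mode 2: guard c·x = 0.1904 hit at Δt = 1.2012 (t = 5.2056), x⁻ = (-0.1904) → reset → x⁺ = (0.1344), jump to mode 0
Mode 0: guard c·x = 1.9894 hit at Δt = 1.8694 (t = 7.0750), x⁻ = (1.9894) → reset → x⁺ = (2.1186), jump to mode 2
Mode 2: flow for 1.0241 to horizon, guard not reached → x = (0.0368)

1 0.9338 0->2
2 2.1350 2->0
3 4.0044 0->2
4 5.2056 2->0
5 7.0750 0->2
final: 2 0.0368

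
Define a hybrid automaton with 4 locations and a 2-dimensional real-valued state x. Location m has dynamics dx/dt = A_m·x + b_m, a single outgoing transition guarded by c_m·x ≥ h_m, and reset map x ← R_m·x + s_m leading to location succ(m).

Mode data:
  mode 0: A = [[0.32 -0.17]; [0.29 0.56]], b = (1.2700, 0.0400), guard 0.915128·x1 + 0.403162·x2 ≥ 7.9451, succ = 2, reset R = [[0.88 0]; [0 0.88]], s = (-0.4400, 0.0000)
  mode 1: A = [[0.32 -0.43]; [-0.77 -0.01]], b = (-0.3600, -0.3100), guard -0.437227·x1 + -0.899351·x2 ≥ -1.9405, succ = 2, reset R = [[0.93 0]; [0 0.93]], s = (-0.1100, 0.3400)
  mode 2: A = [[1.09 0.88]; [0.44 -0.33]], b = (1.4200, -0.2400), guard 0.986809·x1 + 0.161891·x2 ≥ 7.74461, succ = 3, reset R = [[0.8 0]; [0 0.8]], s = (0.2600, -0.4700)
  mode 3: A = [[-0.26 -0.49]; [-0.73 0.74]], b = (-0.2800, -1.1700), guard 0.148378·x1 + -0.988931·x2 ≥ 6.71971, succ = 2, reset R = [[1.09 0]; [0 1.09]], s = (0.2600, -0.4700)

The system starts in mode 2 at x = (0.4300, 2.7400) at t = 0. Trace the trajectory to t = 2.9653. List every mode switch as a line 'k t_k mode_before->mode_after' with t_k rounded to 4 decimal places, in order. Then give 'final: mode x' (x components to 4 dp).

1 0.9403 2->3
2 2.2784 3->2
final: 2 8.3217 -3.9579

Mode 2: guard c·x = 7.7446 hit at Δt = 0.9403 (t = 0.9403), x⁻ = (7.3480, 3.0487) → reset → x⁺ = (6.1384, 1.9689), jump to mode 3
Mode 3: guard c·x = 6.7197 hit at Δt = 1.3381 (t = 2.2784), x⁻ = (4.9709, -6.0491) → reset → x⁺ = (5.6783, -7.0635), jump to mode 2
Mode 2: flow for 0.6869 to horizon, guard not reached → x = (8.3217, -3.9579)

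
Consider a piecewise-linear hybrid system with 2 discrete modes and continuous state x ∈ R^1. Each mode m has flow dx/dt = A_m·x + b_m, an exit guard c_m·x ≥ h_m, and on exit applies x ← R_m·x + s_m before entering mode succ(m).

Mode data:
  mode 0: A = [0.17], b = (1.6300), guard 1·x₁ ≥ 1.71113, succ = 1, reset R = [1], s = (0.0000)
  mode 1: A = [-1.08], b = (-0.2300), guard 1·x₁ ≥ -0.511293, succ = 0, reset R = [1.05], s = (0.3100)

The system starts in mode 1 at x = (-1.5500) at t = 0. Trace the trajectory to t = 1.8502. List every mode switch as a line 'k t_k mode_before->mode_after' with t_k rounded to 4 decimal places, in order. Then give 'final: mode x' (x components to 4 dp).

1 1.3889 1->0
final: 0 0.5368

Mode 1: guard c·x = -0.5113 hit at Δt = 1.3889 (t = 1.3889), x⁻ = (-0.5113) → reset → x⁺ = (-0.2269), jump to mode 0
Mode 0: flow for 0.4613 to horizon, guard not reached → x = (0.5368)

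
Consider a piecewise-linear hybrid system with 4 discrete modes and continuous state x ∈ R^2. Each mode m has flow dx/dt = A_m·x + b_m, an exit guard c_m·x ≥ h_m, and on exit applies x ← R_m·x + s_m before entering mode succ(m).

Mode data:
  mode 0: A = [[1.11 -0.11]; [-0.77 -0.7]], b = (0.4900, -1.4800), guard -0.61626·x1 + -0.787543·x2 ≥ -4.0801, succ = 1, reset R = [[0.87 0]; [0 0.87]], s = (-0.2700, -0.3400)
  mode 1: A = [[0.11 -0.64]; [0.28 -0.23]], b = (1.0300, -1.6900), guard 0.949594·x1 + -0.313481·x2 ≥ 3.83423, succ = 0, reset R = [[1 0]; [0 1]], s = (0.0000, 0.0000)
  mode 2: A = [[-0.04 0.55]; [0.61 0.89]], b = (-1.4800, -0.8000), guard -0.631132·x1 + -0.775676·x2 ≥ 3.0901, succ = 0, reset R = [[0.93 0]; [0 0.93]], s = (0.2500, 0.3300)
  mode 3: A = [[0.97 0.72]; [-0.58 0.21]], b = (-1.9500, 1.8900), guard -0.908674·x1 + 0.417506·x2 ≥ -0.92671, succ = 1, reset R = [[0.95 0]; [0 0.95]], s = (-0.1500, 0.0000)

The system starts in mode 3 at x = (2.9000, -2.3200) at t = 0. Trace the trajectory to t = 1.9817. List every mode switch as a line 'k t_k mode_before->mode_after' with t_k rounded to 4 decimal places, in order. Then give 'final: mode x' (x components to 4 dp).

Mode 3: guard c·x = -0.9267 hit at Δt = 1.4992 (t = 1.4992), x⁻ = (0.1979, -1.7889) → reset → x⁺ = (0.0380, -1.6994), jump to mode 1
Mode 1: flow for 0.4825 to horizon, guard not reached → x = (1.1762, -2.2161)

1 1.4992 3->1
final: 1 1.1762 -2.2161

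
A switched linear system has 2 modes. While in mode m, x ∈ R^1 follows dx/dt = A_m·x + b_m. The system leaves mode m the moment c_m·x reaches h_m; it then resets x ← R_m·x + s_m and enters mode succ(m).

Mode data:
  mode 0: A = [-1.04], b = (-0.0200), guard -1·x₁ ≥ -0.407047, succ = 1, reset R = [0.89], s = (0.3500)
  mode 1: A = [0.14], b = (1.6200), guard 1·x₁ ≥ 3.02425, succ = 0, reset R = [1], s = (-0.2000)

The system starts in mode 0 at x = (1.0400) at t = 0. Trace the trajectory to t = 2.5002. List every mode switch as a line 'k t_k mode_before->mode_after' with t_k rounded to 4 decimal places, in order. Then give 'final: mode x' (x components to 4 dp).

1 0.8752 0->1
2 2.1070 1->0
final: 0 1.8699

Mode 0: guard c·x = -0.4070 hit at Δt = 0.8752 (t = 0.8752), x⁻ = (0.4070) → reset → x⁺ = (0.7123), jump to mode 1
Mode 1: guard c·x = 3.0242 hit at Δt = 1.2318 (t = 2.1070), x⁻ = (3.0242) → reset → x⁺ = (2.8242), jump to mode 0
Mode 0: flow for 0.3932 to horizon, guard not reached → x = (1.8699)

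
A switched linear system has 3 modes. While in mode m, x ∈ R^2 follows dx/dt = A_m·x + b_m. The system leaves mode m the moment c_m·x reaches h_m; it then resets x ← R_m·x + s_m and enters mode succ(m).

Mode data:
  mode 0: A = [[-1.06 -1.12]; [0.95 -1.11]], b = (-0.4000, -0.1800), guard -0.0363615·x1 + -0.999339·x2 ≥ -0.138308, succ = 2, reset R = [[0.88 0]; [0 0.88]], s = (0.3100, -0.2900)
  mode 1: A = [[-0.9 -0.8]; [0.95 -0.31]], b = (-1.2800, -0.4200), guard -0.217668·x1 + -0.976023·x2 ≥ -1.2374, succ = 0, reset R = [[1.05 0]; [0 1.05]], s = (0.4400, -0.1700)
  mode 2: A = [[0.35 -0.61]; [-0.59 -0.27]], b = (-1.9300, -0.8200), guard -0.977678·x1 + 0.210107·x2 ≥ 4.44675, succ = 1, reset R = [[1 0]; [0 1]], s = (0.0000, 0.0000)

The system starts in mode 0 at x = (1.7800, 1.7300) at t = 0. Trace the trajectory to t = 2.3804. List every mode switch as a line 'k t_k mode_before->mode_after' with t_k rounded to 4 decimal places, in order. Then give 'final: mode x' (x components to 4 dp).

Mode 0: guard c·x = -0.1383 hit at Δt = 1.4124 (t = 1.4124), x⁻ = (-0.5144, 0.1571) → reset → x⁺ = (-0.1427, -0.1517), jump to mode 2
Mode 2: flow for 0.9680 to horizon, guard not reached → x = (-2.2227, -0.2258)

1 1.4124 0->2
final: 2 -2.2227 -0.2258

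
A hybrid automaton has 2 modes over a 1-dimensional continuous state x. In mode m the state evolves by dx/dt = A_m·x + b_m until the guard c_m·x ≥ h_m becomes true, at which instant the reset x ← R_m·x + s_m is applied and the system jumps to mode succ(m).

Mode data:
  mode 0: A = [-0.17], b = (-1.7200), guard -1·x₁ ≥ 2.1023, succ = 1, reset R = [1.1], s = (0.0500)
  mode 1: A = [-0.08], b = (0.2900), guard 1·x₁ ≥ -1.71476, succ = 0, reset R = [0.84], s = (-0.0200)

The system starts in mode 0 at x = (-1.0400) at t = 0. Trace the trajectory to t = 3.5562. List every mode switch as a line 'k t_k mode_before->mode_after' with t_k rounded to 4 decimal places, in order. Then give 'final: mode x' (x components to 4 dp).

1 0.7321 0->1
2 1.9528 1->0
3 2.4060 0->1
final: 1 -1.7449

Mode 0: guard c·x = 2.1023 hit at Δt = 0.7321 (t = 0.7321), x⁻ = (-2.1023) → reset → x⁺ = (-2.2625), jump to mode 1
Mode 1: guard c·x = -1.7148 hit at Δt = 1.2207 (t = 1.9528), x⁻ = (-1.7148) → reset → x⁺ = (-1.4604), jump to mode 0
Mode 0: guard c·x = 2.1023 hit at Δt = 0.4532 (t = 2.4060), x⁻ = (-2.1023) → reset → x⁺ = (-2.2625), jump to mode 1
Mode 1: flow for 1.1502 to horizon, guard not reached → x = (-1.7449)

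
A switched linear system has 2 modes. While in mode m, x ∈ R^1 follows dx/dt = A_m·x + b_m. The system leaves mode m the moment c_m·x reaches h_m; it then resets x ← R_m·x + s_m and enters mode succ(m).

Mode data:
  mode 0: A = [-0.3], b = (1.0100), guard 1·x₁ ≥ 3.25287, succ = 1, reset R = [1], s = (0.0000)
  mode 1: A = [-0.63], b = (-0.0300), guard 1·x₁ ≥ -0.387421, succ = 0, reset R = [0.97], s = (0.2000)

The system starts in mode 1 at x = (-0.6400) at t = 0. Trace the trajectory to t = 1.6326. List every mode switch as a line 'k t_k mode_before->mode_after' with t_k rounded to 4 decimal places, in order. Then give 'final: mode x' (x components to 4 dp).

1 0.8822 1->0
final: 0 0.5383

Mode 1: guard c·x = -0.3874 hit at Δt = 0.8822 (t = 0.8822), x⁻ = (-0.3874) → reset → x⁺ = (-0.1758), jump to mode 0
Mode 0: flow for 0.7504 to horizon, guard not reached → x = (0.5383)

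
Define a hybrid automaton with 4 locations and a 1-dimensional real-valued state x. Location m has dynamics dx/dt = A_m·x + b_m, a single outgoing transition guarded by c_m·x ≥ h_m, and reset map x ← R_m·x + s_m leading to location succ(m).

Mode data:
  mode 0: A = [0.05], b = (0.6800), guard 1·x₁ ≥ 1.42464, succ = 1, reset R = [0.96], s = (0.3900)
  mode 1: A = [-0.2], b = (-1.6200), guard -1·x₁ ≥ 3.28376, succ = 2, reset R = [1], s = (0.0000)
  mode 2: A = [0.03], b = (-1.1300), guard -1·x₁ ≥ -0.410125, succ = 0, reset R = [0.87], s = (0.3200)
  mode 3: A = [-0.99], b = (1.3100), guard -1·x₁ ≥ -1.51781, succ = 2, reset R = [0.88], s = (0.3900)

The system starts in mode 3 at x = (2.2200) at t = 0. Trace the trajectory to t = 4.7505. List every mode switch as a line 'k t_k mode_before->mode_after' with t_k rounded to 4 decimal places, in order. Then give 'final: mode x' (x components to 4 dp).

Mode 3: guard c·x = -1.5178 hit at Δt = 1.5434 (t = 1.5434), x⁻ = (1.5178) → reset → x⁺ = (1.7257), jump to mode 2
Mode 2: guard c·x = -0.4101 hit at Δt = 1.1983 (t = 2.7417), x⁻ = (0.4101) → reset → x⁺ = (0.6768), jump to mode 0
Mode 0: guard c·x = 1.4246 hit at Δt = 1.0211 (t = 3.7628), x⁻ = (1.4246) → reset → x⁺ = (1.7577), jump to mode 1
Mode 1: flow for 0.9877 to horizon, guard not reached → x = (-0.0094)

1 1.5434 3->2
2 2.7417 2->0
3 3.7628 0->1
final: 1 -0.0094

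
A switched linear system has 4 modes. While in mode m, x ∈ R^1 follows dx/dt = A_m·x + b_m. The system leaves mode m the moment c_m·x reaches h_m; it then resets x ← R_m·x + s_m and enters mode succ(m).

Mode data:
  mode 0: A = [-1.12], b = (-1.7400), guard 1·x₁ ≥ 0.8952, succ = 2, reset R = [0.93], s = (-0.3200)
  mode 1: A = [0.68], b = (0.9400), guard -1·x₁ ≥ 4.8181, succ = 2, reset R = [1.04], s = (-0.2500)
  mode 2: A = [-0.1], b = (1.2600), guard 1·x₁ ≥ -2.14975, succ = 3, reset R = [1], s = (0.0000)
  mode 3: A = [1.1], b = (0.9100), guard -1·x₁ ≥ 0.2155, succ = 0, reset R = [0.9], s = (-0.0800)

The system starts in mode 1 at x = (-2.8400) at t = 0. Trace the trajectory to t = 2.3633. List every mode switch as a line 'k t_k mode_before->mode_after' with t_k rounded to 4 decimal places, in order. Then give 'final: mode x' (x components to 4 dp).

Mode 1: guard c·x = 4.8181 hit at Δt = 1.2609 (t = 1.2609), x⁻ = (-4.8181) → reset → x⁺ = (-5.2608), jump to mode 2
Mode 2: flow for 1.1024 to horizon, guard not reached → x = (-3.3965)

1 1.2609 1->2
final: 2 -3.3965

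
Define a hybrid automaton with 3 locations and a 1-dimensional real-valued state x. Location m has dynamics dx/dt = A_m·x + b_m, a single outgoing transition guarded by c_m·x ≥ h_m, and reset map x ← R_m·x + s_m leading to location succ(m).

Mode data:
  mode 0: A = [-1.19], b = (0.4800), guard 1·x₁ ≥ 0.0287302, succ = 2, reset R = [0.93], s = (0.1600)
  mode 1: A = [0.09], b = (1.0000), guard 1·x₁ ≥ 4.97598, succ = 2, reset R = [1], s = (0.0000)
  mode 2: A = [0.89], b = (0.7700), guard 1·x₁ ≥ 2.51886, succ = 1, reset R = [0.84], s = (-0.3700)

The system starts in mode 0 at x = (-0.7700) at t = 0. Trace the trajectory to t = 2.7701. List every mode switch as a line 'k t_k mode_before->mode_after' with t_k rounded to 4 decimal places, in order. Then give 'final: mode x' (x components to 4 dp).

Mode 0: guard c·x = 0.0287 hit at Δt = 0.9594 (t = 0.9594), x⁻ = (0.0287) → reset → x⁺ = (0.1867), jump to mode 2
Mode 2: guard c·x = 2.5189 hit at Δt = 1.3129 (t = 2.2723), x⁻ = (2.5189) → reset → x⁺ = (1.7458), jump to mode 1
Mode 1: flow for 0.4978 to horizon, guard not reached → x = (2.3350)

1 0.9594 0->2
2 2.2723 2->1
final: 1 2.3350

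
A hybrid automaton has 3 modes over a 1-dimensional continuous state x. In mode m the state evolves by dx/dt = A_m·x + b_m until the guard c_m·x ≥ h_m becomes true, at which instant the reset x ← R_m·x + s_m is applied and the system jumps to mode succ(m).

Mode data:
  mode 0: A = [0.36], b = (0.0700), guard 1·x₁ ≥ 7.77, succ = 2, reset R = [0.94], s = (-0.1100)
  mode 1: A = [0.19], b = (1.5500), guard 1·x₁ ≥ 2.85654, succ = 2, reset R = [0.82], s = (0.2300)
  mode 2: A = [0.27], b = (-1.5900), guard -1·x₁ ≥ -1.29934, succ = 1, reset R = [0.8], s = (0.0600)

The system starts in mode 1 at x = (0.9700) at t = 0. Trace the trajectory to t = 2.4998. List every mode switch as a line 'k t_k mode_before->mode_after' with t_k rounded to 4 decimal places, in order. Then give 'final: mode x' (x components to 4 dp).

Mode 1: guard c·x = 2.8565 hit at Δt = 0.9888 (t = 0.9888), x⁻ = (2.8565) → reset → x⁺ = (2.5724), jump to mode 2
Mode 2: guard c·x = -1.2993 hit at Δt = 1.2032 (t = 2.1920), x⁻ = (1.2993) → reset → x⁺ = (1.0995), jump to mode 1
Mode 1: flow for 0.3078 to horizon, guard not reached → x = (1.6570)

1 0.9888 1->2
2 2.1920 2->1
final: 1 1.6570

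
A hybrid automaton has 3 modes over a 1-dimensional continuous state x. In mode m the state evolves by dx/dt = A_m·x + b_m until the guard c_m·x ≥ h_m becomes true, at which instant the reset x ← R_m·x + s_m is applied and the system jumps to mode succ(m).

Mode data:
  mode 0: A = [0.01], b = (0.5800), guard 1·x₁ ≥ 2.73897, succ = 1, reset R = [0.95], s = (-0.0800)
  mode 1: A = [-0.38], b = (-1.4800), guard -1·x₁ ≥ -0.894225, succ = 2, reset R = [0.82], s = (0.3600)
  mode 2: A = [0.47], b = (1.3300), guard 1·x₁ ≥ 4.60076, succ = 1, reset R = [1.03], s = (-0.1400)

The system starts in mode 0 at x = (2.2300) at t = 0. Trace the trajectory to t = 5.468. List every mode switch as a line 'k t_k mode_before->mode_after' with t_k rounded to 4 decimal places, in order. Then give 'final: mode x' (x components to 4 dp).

1 0.8415 0->1
2 1.6115 1->2
3 2.9705 2->1
4 4.4784 1->2
final: 2 3.4166

Mode 0: guard c·x = 2.7390 hit at Δt = 0.8415 (t = 0.8415), x⁻ = (2.7390) → reset → x⁺ = (2.5220), jump to mode 1
Mode 1: guard c·x = -0.8942 hit at Δt = 0.7700 (t = 1.6115), x⁻ = (0.8942) → reset → x⁺ = (1.0933), jump to mode 2
Mode 2: guard c·x = 4.6008 hit at Δt = 1.3590 (t = 2.9705), x⁻ = (4.6008) → reset → x⁺ = (4.5988), jump to mode 1
Mode 1: guard c·x = -0.8942 hit at Δt = 1.5079 (t = 4.4784), x⁻ = (0.8942) → reset → x⁺ = (1.0933), jump to mode 2
Mode 2: flow for 0.9896 to horizon, guard not reached → x = (3.4166)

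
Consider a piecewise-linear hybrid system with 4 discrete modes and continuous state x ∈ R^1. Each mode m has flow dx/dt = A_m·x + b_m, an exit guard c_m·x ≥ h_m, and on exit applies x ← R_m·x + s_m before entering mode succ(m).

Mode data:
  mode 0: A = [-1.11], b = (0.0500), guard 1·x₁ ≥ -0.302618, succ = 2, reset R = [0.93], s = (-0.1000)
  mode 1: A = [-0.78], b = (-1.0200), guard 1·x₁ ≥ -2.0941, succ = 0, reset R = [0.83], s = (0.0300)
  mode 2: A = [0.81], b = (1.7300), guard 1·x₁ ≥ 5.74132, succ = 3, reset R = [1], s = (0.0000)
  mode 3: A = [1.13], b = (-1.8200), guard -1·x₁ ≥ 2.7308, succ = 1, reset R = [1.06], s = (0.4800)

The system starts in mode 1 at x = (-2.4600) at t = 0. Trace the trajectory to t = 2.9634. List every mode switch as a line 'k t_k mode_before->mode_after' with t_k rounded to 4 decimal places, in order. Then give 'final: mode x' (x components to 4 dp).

Mode 1: guard c·x = -2.0941 hit at Δt = 0.4898 (t = 0.4898), x⁻ = (-2.0941) → reset → x⁺ = (-1.7081), jump to mode 0
Mode 0: guard c·x = -0.3026 hit at Δt = 1.4576 (t = 1.9474), x⁻ = (-0.3026) → reset → x⁺ = (-0.3814), jump to mode 2
Mode 2: flow for 1.0160 to horizon, guard not reached → x = (1.8593)

1 0.4898 1->0
2 1.9474 0->2
final: 2 1.8593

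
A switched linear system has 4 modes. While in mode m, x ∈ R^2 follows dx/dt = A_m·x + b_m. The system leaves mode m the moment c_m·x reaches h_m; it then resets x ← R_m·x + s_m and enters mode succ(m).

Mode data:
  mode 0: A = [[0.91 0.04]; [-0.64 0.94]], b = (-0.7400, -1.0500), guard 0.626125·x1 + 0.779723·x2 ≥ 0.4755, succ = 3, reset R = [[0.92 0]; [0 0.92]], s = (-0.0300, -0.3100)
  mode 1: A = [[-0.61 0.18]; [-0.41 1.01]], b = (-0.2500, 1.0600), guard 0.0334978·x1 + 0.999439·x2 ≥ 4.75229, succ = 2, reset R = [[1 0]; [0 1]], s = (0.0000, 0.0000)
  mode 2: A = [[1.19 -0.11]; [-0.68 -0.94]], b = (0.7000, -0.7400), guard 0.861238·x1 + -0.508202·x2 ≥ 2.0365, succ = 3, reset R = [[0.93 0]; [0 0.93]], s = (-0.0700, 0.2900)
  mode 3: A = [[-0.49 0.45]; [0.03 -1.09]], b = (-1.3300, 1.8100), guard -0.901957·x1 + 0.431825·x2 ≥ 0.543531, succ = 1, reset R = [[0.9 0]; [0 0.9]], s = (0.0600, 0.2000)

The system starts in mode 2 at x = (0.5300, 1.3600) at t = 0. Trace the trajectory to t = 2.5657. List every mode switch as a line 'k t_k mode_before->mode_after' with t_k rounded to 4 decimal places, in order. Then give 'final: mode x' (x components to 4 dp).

1 0.7959 2->3
2 2.2317 3->1
final: 1 0.1015 2.3676

Mode 2: guard c·x = 2.0365 hit at Δt = 0.7959 (t = 0.7959), x⁻ = (2.2013, -0.2767) → reset → x⁺ = (1.9772, 0.0327), jump to mode 3
Mode 3: guard c·x = 0.5435 hit at Δt = 1.4358 (t = 2.2317), x⁻ = (0.0357, 1.3332) → reset → x⁺ = (0.0921, 1.3999), jump to mode 1
Mode 1: flow for 0.3340 to horizon, guard not reached → x = (0.1015, 2.3676)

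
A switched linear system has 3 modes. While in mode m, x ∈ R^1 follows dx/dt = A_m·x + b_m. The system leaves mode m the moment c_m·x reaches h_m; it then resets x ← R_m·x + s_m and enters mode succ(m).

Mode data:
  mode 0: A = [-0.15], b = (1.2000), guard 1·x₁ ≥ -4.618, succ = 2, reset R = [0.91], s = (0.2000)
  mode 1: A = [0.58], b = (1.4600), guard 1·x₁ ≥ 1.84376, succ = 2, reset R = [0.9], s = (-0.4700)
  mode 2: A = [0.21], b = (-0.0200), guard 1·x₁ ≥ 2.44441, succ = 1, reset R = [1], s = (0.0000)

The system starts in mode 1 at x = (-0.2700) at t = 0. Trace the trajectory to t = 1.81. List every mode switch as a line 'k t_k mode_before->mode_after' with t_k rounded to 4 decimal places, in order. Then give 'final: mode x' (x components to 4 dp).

1 1.1431 1->2
final: 2 1.3539

Mode 1: guard c·x = 1.8438 hit at Δt = 1.1431 (t = 1.1431), x⁻ = (1.8438) → reset → x⁺ = (1.1894), jump to mode 2
Mode 2: flow for 0.6669 to horizon, guard not reached → x = (1.3539)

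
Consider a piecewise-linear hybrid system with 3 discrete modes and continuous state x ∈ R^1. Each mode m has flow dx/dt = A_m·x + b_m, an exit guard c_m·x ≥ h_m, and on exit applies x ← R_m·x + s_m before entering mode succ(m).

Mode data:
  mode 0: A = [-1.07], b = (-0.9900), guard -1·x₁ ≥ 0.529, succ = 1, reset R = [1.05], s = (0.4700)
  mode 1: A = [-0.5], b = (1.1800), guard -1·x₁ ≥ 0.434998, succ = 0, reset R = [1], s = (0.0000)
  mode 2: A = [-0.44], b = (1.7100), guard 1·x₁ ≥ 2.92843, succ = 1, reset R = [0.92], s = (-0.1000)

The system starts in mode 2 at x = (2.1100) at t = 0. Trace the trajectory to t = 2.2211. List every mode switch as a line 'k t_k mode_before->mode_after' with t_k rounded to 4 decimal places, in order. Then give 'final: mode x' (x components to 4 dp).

Mode 2: guard c·x = 2.9284 hit at Δt = 1.4035 (t = 1.4035), x⁻ = (2.9284) → reset → x⁺ = (2.5942), jump to mode 1
Mode 1: flow for 0.8176 to horizon, guard not reached → x = (2.5156)

1 1.4035 2->1
final: 1 2.5156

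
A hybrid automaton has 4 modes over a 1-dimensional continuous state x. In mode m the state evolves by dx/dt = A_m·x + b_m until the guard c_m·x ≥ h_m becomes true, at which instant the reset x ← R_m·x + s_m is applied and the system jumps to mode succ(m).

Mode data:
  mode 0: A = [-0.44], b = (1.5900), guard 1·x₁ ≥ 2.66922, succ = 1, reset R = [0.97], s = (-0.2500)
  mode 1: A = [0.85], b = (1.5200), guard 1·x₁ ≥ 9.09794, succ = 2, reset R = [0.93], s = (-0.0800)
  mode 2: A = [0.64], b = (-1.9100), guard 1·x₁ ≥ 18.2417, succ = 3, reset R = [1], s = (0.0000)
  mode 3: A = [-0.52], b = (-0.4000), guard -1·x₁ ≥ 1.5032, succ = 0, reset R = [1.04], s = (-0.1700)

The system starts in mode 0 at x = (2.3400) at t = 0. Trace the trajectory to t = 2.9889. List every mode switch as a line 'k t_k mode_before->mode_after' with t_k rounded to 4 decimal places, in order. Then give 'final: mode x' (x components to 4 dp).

1 0.6797 0->1
2 1.8207 1->2
final: 2 14.3824

Mode 0: guard c·x = 2.6692 hit at Δt = 0.6797 (t = 0.6797), x⁻ = (2.6692) → reset → x⁺ = (2.3391), jump to mode 1
Mode 1: guard c·x = 9.0979 hit at Δt = 1.1410 (t = 1.8207), x⁻ = (9.0979) → reset → x⁺ = (8.3811), jump to mode 2
Mode 2: flow for 1.1682 to horizon, guard not reached → x = (14.3824)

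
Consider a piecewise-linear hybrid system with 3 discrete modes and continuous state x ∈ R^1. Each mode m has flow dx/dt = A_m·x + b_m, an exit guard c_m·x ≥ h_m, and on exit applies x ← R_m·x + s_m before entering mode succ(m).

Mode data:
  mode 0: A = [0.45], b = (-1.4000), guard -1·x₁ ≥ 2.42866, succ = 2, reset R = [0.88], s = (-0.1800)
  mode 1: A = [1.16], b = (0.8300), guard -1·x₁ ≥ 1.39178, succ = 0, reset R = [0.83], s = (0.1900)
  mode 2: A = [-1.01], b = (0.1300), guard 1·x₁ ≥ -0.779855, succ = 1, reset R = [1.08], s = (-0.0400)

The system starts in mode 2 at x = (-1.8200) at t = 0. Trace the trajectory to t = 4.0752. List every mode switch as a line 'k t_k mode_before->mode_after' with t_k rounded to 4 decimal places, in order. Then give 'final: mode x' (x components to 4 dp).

Mode 2: guard c·x = -0.7799 hit at Δt = 0.7555 (t = 0.7555), x⁻ = (-0.7799) → reset → x⁺ = (-0.8822), jump to mode 1
Mode 1: guard c·x = 1.3918 hit at Δt = 1.2071 (t = 1.9626), x⁻ = (-1.3918) → reset → x⁺ = (-0.9652), jump to mode 0
Mode 0: guard c·x = 2.4287 hit at Δt = 0.6817 (t = 2.6443), x⁻ = (-2.4287) → reset → x⁺ = (-2.3172), jump to mode 2
Mode 2: guard c·x = -0.7799 hit at Δt = 0.9805 (t = 3.6248), x⁻ = (-0.7799) → reset → x⁺ = (-0.8822), jump to mode 1
Mode 1: flow for 0.4504 to horizon, guard not reached → x = (-0.9966)

1 0.7555 2->1
2 1.9626 1->0
3 2.6443 0->2
4 3.6248 2->1
final: 1 -0.9966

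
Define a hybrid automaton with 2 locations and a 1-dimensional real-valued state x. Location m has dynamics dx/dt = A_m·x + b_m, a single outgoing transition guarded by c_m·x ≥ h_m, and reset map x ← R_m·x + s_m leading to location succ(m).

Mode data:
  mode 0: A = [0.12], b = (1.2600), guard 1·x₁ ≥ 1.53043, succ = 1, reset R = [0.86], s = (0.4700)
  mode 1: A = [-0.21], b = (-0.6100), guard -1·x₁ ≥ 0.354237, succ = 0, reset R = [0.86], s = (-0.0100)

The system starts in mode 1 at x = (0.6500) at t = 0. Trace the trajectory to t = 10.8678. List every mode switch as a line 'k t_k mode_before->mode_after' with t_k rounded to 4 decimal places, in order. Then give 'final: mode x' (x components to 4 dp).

Mode 1: guard c·x = 0.3542 hit at Δt = 1.5809 (t = 1.5809), x⁻ = (-0.3542) → reset → x⁺ = (-0.3146), jump to mode 0
Mode 0: guard c·x = 1.5304 hit at Δt = 1.3874 (t = 2.9683), x⁻ = (1.5304) → reset → x⁺ = (1.7862), jump to mode 1
Mode 1: guard c·x = 0.3542 hit at Δt = 2.9016 (t = 5.8699), x⁻ = (-0.3542) → reset → x⁺ = (-0.3146), jump to mode 0
Mode 0: guard c·x = 1.5304 hit at Δt = 1.3874 (t = 7.2573), x⁻ = (1.5304) → reset → x⁺ = (1.7862), jump to mode 1
Mode 1: guard c·x = 0.3542 hit at Δt = 2.9016 (t = 10.1589), x⁻ = (-0.3542) → reset → x⁺ = (-0.3146), jump to mode 0
Mode 0: flow for 0.7089 to horizon, guard not reached → x = (0.5898)

1 1.5809 1->0
2 2.9683 0->1
3 5.8699 1->0
4 7.2573 0->1
5 10.1589 1->0
final: 0 0.5898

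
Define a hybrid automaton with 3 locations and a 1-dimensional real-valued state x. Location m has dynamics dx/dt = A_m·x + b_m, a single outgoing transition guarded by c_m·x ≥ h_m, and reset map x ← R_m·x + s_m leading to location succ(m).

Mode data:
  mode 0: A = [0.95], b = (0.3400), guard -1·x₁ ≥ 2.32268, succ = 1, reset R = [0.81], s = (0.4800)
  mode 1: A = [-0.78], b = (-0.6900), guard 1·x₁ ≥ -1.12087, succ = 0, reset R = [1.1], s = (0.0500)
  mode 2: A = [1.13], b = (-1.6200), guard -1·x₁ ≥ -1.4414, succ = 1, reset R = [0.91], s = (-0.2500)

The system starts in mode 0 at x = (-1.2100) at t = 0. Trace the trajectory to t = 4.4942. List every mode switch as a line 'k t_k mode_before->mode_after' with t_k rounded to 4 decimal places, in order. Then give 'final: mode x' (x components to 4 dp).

Mode 0: guard c·x = 2.3227 hit at Δt = 0.8794 (t = 0.8794), x⁻ = (-2.3227) → reset → x⁺ = (-1.4014), jump to mode 1
Mode 1: guard c·x = -1.1209 hit at Δt = 1.0034 (t = 1.8828), x⁻ = (-1.1209) → reset → x⁺ = (-1.1830), jump to mode 0
Mode 0: guard c·x = 2.3227 hit at Δt = 0.9133 (t = 2.7962), x⁻ = (-2.3227) → reset → x⁺ = (-1.4014), jump to mode 1
Mode 1: guard c·x = -1.1209 hit at Δt = 1.0034 (t = 3.7996), x⁻ = (-1.1209) → reset → x⁺ = (-1.1830), jump to mode 0
Mode 0: flow for 0.6946 to horizon, guard not reached → x = (-1.9541)

1 0.8794 0->1
2 1.8828 1->0
3 2.7962 0->1
4 3.7996 1->0
final: 0 -1.9541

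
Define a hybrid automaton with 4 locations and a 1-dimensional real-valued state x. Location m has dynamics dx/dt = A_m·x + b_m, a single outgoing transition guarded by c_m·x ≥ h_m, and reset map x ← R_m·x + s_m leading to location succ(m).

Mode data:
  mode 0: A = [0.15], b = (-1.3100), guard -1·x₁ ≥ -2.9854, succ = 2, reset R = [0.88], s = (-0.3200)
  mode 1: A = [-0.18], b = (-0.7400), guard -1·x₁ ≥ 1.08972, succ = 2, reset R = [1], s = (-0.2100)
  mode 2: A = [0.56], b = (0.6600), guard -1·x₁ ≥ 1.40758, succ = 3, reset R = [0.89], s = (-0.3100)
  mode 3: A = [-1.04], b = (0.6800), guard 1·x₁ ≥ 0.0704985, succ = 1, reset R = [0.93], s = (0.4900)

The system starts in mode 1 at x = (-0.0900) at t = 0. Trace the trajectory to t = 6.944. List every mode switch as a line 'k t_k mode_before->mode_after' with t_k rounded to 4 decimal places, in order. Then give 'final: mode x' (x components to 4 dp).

Mode 1: guard c·x = 1.0897 hit at Δt = 1.5880 (t = 1.5880), x⁻ = (-1.0897) → reset → x⁺ = (-1.2997), jump to mode 2
Mode 2: guard c·x = 1.4076 hit at Δt = 1.1370 (t = 2.7250), x⁻ = (-1.4076) → reset → x⁺ = (-1.5627), jump to mode 3
Mode 3: guard c·x = 0.0705 hit at Δt = 1.2836 (t = 4.0086), x⁻ = (0.0705) → reset → x⁺ = (0.5556), jump to mode 1
Mode 1: guard c·x = 1.0897 hit at Δt = 2.4152 (t = 6.4238), x⁻ = (-1.0897) → reset → x⁺ = (-1.2997), jump to mode 2
Mode 2: flow for 0.5202 to horizon, guard not reached → x = (-1.3407)

1 1.5880 1->2
2 2.7250 2->3
3 4.0086 3->1
4 6.4238 1->2
final: 2 -1.3407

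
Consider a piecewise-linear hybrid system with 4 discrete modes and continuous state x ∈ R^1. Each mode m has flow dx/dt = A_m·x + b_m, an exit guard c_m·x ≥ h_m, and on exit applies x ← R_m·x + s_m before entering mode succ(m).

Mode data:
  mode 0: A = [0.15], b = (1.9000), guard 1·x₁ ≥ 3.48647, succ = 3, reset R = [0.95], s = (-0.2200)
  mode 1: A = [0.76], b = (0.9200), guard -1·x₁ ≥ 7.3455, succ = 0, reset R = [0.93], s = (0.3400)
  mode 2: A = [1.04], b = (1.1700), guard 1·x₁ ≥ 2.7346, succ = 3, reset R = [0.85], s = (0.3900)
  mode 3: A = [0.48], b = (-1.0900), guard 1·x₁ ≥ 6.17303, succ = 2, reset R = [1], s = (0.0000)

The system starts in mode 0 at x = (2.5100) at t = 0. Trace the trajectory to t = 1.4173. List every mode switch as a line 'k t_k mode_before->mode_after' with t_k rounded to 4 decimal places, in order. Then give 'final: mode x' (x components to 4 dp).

Mode 0: guard c·x = 3.4865 hit at Δt = 0.4157 (t = 0.4157), x⁻ = (3.4865) → reset → x⁺ = (3.0921), jump to mode 3
Mode 3: flow for 1.0016 to horizon, guard not reached → x = (3.5992)

1 0.4157 0->3
final: 3 3.5992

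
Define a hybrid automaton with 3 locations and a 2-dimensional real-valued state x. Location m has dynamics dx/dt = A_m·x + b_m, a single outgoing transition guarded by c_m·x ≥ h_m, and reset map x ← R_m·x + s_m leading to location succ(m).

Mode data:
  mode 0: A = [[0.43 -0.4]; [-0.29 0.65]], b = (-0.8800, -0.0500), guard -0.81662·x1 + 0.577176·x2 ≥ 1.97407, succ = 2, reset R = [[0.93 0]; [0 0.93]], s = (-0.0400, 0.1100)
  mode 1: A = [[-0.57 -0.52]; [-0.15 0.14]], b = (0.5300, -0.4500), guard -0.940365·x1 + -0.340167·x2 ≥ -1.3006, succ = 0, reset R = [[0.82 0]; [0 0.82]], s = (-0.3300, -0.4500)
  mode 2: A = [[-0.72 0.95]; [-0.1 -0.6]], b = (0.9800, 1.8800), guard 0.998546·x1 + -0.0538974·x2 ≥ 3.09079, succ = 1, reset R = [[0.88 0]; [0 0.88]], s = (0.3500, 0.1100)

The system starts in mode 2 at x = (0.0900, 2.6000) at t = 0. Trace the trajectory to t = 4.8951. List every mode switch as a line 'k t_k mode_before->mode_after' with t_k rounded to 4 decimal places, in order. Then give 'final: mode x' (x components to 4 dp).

Mode 2: guard c·x = 3.0908 hit at Δt = 1.4642 (t = 1.4642), x⁻ = (3.2412, 2.7023) → reset → x⁺ = (3.2022, 2.4880), jump to mode 1
Mode 1: guard c·x = -1.3006 hit at Δt = 1.5888 (t = 3.0530), x⁻ = (0.7202, 1.8325) → reset → x⁺ = (0.2606, 1.0527), jump to mode 0
Mode 0: guard c·x = 1.9741 hit at Δt = 0.8522 (t = 3.9052), x⁻ = (-1.0949, 1.8711) → reset → x⁺ = (-1.0583, 1.8501), jump to mode 2
Mode 2: flow for 0.9899 to horizon, guard not reached → x = (1.6516, 2.3839)

1 1.4642 2->1
2 3.0530 1->0
3 3.9052 0->2
final: 2 1.6516 2.3839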